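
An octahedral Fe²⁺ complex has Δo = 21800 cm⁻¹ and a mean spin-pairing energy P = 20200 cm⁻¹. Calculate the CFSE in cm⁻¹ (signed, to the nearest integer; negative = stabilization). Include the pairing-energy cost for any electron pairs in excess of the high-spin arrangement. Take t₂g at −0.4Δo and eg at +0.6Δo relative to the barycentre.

Fe sits in group 8; removing 2 electrons leaves Fe²⁺ with 8 − 2 = 6 d electrons.
Δo > P, so pairing is preferred: the ground state is low-spin.
Filling d⁶ accordingly: t₂g⁶ eg⁰.
Orbital CFSE = -2.4Δo = -2.4 × 21800 = -52320 cm⁻¹.
Excess pairs vs high-spin: 3 − 1 = 2; pairing cost = +40400 cm⁻¹.
Net CFSE = -52320 + 40400 = -11920 cm⁻¹.

-11920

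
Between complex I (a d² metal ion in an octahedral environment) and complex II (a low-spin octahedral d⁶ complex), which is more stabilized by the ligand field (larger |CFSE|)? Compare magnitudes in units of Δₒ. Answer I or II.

I: t2g^2 e_g^0, CFSE = -0.8Δₒ.
II: t2g^6 e_g^0, CFSE = -2.4Δₒ.
So II has the larger |CFSE|.

II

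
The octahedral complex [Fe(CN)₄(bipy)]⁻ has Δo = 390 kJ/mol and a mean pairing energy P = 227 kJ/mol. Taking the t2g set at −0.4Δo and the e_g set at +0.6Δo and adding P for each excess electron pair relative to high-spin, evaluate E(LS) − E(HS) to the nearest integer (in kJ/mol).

-326

Ligand charges: 4×(-1) from CN⁻ and 1×(+0) from bipy sum to -4; with overall charge -1, Fe is +3.
Fe is in group 8, so Fe³⁺ is d⁵ (8 − 3 = 5).
In the high-spin limit (t2g^3 e_g^2) the orbital term is 0.0Δo = 0 kJ/mol, with no excess pairing.
Low-spin t2g^5 e_g^0 gives -2.0Δo = -780 kJ/mol, but forming 2 extra pairs costs 2P = 454 kJ/mol, so E(LS) = -780 + 454 = -326 kJ/mol.
The difference is -326 − (0) = -326 kJ/mol, so low-spin lies lower.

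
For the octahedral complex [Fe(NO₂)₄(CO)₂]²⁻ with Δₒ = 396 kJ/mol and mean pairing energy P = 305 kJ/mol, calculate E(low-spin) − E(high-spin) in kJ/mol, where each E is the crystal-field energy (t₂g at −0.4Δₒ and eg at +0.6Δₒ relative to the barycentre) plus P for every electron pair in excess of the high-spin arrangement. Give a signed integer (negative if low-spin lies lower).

Ligand charges: 4×(-1) from NO₂⁻ and 2×(+0) from CO sum to -4; with overall charge -2, Fe is +2.
Fe²⁺: group 8, so d-count = 8 − 2 = 6.
In the high-spin limit (t₂g⁴ eg²) the orbital term is -0.4Δₒ = -158 kJ/mol, with no excess pairing.
For low-spin the configuration is t₂g⁶ eg⁰: orbital energy -2.4 × 396 = -950 kJ/mol, and 2 additional pairs relative to high-spin add 610 kJ/mol, giving -340 kJ/mol.
Thus E(LS) − E(HS) = -182 kJ/mol.

-182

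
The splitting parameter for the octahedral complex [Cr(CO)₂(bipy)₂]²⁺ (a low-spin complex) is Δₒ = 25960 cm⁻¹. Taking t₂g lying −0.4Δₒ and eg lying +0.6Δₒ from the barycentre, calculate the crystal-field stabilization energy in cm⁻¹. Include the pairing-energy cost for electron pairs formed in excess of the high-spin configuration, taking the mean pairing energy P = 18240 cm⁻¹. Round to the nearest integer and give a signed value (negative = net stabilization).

Ligand charges: 2×(+0) from CO and 2×(+0) from bipy sum to +0; with overall charge +2, Cr is +2.
Cr is in group 6, so Cr²⁺ is d⁴ (6 − 2 = 4).
The d⁴ electrons fill as t₂g⁴ eg⁰.
The orbital stabilization is -1.6Δₒ = -1.6 × 25960 = -41536 cm⁻¹.
Relative to high-spin t₂g³ eg¹ (0 paired), the low-spin configuration has 1 additional pair, contributing +1 × 18240 = +18240 cm⁻¹.
Combining: -41536 + 18240 = -23296 cm⁻¹.

-23296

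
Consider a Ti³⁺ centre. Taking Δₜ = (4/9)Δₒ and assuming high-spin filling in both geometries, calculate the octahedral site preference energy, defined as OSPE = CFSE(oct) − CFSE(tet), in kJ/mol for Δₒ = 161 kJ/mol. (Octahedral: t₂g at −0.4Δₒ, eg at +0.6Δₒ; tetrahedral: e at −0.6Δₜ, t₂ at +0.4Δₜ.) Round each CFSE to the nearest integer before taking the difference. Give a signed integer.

Ti³⁺: group 4, so d-count = 4 − 3 = 1.
Octahedral (high-spin): t₂g¹ eg⁰, CFSE = 1(−0.4) + 0(+0.6) = -0.4Δₒ = -0.4 × 161 = -64 kJ/mol.
Tetrahedral: e¹ t₂⁰, CFSE = 1(−0.6) + 0(+0.4) = -0.6Δₜ = -0.6 × (4/9) × 161 = -43 kJ/mol.
Subtracting, OSPE = -64 − (-43) = -21 kJ/mol.

-21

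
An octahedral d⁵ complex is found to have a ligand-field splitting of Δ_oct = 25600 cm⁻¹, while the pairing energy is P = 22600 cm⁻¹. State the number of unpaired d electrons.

Δ_oct > P, so pairing is preferred: the ground state is low-spin.
Configuration: t₂g⁵ eg⁰.
Unpaired electrons: 1.

1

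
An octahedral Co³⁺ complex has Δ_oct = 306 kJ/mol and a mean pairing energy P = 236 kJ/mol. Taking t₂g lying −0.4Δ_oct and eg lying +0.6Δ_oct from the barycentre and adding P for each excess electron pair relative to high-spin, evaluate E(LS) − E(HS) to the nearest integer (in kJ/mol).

-140

Co is in group 9, so Co³⁺ is d⁶ (9 − 3 = 6).
In the high-spin limit (t₂g⁴ eg²) the orbital term is -0.4Δ_oct = -122 kJ/mol, with no excess pairing.
Low-spin t₂g⁶ eg⁰ gives -2.4Δ_oct = -734 kJ/mol, but forming 2 extra pairs costs 2P = 472 kJ/mol, so E(LS) = -734 + 472 = -262 kJ/mol.
Thus E(LS) − E(HS) = -140 kJ/mol.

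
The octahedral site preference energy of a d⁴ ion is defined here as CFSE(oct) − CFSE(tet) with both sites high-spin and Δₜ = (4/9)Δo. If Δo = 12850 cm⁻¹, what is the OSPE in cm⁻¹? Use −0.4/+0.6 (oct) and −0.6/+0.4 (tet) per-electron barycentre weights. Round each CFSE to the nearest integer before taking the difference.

In an octahedral site d⁴ (HS) is t₂g³ eg¹, giving CFSE(oct) = -0.6Δo = -7710 cm⁻¹.
In a tetrahedral site the filling is e² t₂²: CFSE(tet) = -0.4Δₜ = -0.4 × (4/9)(12850) = -2284 cm⁻¹.
OSPE = -7710 − (-2284) = -5426 cm⁻¹.

-5426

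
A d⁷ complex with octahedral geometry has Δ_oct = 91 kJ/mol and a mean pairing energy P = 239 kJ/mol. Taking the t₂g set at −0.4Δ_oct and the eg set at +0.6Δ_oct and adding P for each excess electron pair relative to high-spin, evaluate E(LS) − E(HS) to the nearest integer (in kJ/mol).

High-spin d⁷ fills as t₂g⁵ eg² with CFSE 5(−0.4) + 2(+0.6) = -0.8Δ_oct = -73 kJ/mol.
Low-spin t₂g⁶ eg¹ gives -1.8Δ_oct = -164 kJ/mol, but forming 1 extra pair costs 1P = 239 kJ/mol, so E(LS) = -164 + 239 = 75 kJ/mol.
E(LS) − E(HS) = 75 − (-73) = 148 kJ/mol.

148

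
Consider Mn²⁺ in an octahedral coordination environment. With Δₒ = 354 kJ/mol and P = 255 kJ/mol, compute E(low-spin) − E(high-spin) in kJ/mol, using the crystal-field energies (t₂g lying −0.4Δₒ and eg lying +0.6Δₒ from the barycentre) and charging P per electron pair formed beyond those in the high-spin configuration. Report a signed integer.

-198

Mn is in group 7, so Mn²⁺ is d⁵ (7 − 2 = 5).
High-spin: t₂g³ eg², CFSE = 0.0Δₒ = 0 kJ/mol.
Low-spin: t₂g⁵ eg⁰, orbital CFSE = -2.0Δₒ = -708 kJ/mol; plus 2 excess pairs × P = +510 kJ/mol; total -198 kJ/mol.
E(LS) − E(HS) = -198 − (0) = -198 kJ/mol.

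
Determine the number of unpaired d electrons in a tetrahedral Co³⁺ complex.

4

Co is in group 9, so Co³⁺ is d⁶ (9 − 3 = 6).
Tetrahedral splitting is small, so the complex is high-spin.
Configuration: e^3 t2^3, giving 4 unpaired electrons.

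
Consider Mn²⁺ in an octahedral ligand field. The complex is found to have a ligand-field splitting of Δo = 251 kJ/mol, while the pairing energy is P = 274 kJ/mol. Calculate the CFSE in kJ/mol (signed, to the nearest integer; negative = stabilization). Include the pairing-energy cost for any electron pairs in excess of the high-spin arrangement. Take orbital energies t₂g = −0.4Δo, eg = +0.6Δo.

0

Mn²⁺: group 7, so d-count = 7 − 2 = 5.
Δo < P, so pairing is avoided: the ground state is high-spin.
Filling d⁵ accordingly: t₂g³ eg².
Orbital CFSE = 0.0Δo = 0.0 × 251 = 0 kJ/mol.
High-spin has no excess pairs, so no pairing correction applies.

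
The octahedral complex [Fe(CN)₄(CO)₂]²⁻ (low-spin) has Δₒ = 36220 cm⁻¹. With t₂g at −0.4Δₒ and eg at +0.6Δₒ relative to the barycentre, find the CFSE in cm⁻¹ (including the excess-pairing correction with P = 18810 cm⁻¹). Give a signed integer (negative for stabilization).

Ligand charges: 4×(-1) from CN⁻ and 2×(+0) from CO sum to -4; with overall charge -2, Fe is +2.
Group 8 minus oxidation state +2 gives a d⁶ configuration for Fe²⁺.
Configuration: t₂g⁶ eg⁰.
The orbital stabilization is -2.4Δₒ = -2.4 × 36220 = -86928 cm⁻¹.
Pairing penalty: 3 pairs vs 1 in the high-spin reference → 2 extra × P = 37620 cm⁻¹.
Net CFSE = -86928 + 37620 = -49308 cm⁻¹.

-49308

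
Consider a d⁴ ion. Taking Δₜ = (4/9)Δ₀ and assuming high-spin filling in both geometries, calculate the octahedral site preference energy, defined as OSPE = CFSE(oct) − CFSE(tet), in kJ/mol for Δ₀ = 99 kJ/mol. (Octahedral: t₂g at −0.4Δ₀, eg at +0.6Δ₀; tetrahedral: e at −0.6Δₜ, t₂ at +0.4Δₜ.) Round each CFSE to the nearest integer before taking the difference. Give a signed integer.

Octahedral (high-spin): t₂g³ eg¹, CFSE = 3(−0.4) + 1(+0.6) = -0.6Δ₀ = -0.6 × 99 = -59 kJ/mol.
Tetrahedral: e² t₂², CFSE = 2(−0.6) + 2(+0.4) = -0.4Δₜ = -0.4 × (4/9) × 99 = -18 kJ/mol.
OSPE = -59 − (-18) = -41 kJ/mol.

-41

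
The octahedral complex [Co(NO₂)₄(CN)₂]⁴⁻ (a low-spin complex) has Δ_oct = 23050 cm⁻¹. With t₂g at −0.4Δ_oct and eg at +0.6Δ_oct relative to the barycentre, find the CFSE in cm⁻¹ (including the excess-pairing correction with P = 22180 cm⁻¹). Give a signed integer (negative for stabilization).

Ligand charges: 4×(-1) from NO₂⁻ and 2×(-1) from CN⁻ sum to -6; with overall charge -4, Co is +2.
Co is in group 9, so Co²⁺ is d⁷ (9 − 2 = 7).
Configuration: t₂g⁶ eg¹.
CFSE(orbital) = 6×(-0.4Δ_oct) + 1×(0.6Δ_oct) = -1.8Δ_oct; with Δ_oct = 23050 cm⁻¹ that is -41490 cm⁻¹.
High-spin d⁷ would be t₂g⁵ eg² with 2 pairs; low-spin has 3, so 1 excess pair costs +1P = +22180 cm⁻¹.
Combining: -41490 + 22180 = -19310 cm⁻¹.

-19310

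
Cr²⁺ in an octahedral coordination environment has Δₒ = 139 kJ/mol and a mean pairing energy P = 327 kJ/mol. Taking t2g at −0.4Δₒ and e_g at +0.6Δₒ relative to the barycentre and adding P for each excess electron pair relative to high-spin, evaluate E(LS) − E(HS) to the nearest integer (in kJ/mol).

Cr sits in group 6; removing 2 electrons leaves Cr²⁺ with 6 − 2 = 4 d electrons.
In the high-spin limit (t2g^3 e_g^1) the orbital term is -0.6Δₒ = -83 kJ/mol, with no excess pairing.
Low-spin: t2g^4 e_g^0, orbital CFSE = -1.6Δₒ = -222 kJ/mol; plus 1 excess pair × P = +327 kJ/mol; total 105 kJ/mol.
E(LS) − E(HS) = 105 − (-83) = 188 kJ/mol.

188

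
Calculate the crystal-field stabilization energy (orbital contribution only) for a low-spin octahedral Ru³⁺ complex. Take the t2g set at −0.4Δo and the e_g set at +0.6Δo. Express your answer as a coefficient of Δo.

-2.0 Δo

Ru sits in group 8; removing 3 electrons leaves Ru³⁺ with 8 − 3 = 5 d electrons.
Configuration: t2g^5 e_g^0.
CFSE = 5(-0.4Δo) + 0(0.6Δo) = -2.0Δo + 0.0Δo = -2.0Δo.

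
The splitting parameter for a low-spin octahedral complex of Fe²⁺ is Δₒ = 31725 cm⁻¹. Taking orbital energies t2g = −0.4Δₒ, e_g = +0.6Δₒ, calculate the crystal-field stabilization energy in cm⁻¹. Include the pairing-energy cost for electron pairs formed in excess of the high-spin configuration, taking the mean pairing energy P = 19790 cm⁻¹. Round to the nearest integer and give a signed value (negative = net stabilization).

-36560

Group 8 minus oxidation state +2 gives a d⁶ configuration for Fe²⁺.
Configuration: t2g^6 e_g^0.
CFSE(orbital) = 6×(-0.4Δₒ) + 0×(0.6Δₒ) = -2.4Δₒ; with Δₒ = 31725 cm⁻¹ that is -76140 cm⁻¹.
Pairing penalty: 3 pairs vs 1 in the high-spin reference → 2 extra × P = 39580 cm⁻¹.
Overall CFSE = -76140 + 39580 = -36560 cm⁻¹.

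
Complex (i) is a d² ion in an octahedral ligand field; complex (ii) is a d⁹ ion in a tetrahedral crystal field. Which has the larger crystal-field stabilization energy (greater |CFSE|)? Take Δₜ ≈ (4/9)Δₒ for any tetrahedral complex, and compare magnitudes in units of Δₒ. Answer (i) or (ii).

(i)

(i): For octahedral d² the high- and low-spin configurations coincide; t₂g² eg⁰, CFSE = -0.8Δₒ.
(ii): With tetrahedral geometry the complex is necessarily high-spin; e^4 t2^5, CFSE = -0.4Δₜ ≈ -0.18Δₒ.
So (i) has the larger |CFSE|.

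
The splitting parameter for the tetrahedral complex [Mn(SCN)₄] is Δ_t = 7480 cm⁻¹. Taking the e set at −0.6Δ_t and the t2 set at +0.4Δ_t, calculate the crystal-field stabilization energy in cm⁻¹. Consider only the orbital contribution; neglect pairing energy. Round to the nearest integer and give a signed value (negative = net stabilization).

-5984

Each SCN⁻ contributes -1; 4 × (-1) = -4. With overall charge +0, Mn is in the +4 oxidation state.
Mn⁴⁺: group 7, so d-count = 7 − 4 = 3.
Tetrahedral fields are weak (Δₜ ≈ 4/9 Δₒ), so electrons fill high-spin.
The d³ electrons fill as e^2 t2^1.
Orbital CFSE = 2(-0.6) + 1(0.4) = -0.8Δ_t = -0.8 × 7480 = -5984 cm⁻¹.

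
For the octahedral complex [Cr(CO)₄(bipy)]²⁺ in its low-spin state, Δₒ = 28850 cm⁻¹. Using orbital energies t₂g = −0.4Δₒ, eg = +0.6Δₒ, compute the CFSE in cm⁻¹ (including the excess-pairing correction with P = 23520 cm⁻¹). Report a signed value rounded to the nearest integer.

Ligand charges: 4×(+0) from CO and 1×(+0) from bipy sum to +0; with overall charge +2, Cr is +2.
Cr sits in group 6; removing 2 electrons leaves Cr²⁺ with 6 − 2 = 4 d electrons.
The d⁴ electrons fill as t₂g⁴ eg⁰.
The orbital stabilization is -1.6Δₒ = -1.6 × 28850 = -46160 cm⁻¹.
Pairing penalty: 1 pair vs 0 in the high-spin reference → 1 extra × P = 23520 cm⁻¹.
Overall CFSE = -46160 + 23520 = -22640 cm⁻¹.

-22640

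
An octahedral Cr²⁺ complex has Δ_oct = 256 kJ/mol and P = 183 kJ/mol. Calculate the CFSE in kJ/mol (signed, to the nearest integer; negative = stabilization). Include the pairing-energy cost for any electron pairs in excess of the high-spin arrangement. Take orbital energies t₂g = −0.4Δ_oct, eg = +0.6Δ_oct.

-227

Cr is in group 6, so Cr²⁺ is d⁴ (6 − 2 = 4).
Here Δ_oct > P (256 > 183), so the low-spin state is favoured.
That gives t₂g⁴ eg⁰.
Orbital CFSE = -1.6Δ_oct = -1.6 × 256 = -410 kJ/mol.
Excess pairs vs high-spin: 1 − 0 = 1; pairing cost = +183 kJ/mol.
Net CFSE = -410 + 183 = -227 kJ/mol.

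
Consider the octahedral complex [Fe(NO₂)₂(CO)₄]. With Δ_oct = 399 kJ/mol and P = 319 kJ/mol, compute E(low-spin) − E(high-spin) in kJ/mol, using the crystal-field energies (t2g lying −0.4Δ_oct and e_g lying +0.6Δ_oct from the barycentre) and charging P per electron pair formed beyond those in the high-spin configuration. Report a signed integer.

Ligand charges: 2×(-1) from NO₂⁻ and 4×(+0) from CO sum to -2; with overall charge +0, Fe is +2.
Fe is in group 8, so Fe²⁺ is d⁶ (8 − 2 = 6).
In the high-spin limit (t2g^4 e_g^2) the orbital term is -0.4Δ_oct = -160 kJ/mol, with no excess pairing.
Low-spin: t2g^6 e_g^0, orbital CFSE = -2.4Δ_oct = -958 kJ/mol; plus 2 excess pairs × P = +638 kJ/mol; total -320 kJ/mol.
E(LS) − E(HS) = -320 − (-160) = -160 kJ/mol.

-160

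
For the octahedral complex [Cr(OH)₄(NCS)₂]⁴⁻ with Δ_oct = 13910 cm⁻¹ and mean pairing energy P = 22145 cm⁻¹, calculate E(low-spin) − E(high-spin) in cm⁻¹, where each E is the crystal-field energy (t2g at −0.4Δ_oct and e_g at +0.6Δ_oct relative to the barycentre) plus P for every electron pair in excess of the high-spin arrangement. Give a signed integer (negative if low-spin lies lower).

8235

Ligand charges: 4×(-1) from OH⁻ and 2×(-1) from NCS⁻ sum to -6; with overall charge -4, Cr is +2.
Cr²⁺: group 6, so d-count = 6 − 2 = 4.
High-spin: t2g^3 e_g^1, CFSE = -0.6Δ_oct = -8346 cm⁻¹.
Low-spin t2g^4 e_g^0 gives -1.6Δ_oct = -22256 cm⁻¹, but forming 1 extra pair costs 1P = 22145 cm⁻¹, so E(LS) = -22256 + 22145 = -111 cm⁻¹.
E(LS) − E(HS) = -111 − (-8346) = 8235 cm⁻¹.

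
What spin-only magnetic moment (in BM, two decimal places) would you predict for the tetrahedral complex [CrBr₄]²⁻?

Each Br⁻ contributes -1; 4 × (-1) = -4. With overall charge -2, Cr is in the +2 oxidation state.
Cr is in group 6, so Cr²⁺ is d⁴ (6 − 2 = 4).
With tetrahedral geometry the complex is necessarily high-spin.
Configuration: e^2 t2^2 → 4 unpaired electrons.
μ(spin-only) = √[4(4+2)] = √24 ≈ 4.90 BM.

4.90 BM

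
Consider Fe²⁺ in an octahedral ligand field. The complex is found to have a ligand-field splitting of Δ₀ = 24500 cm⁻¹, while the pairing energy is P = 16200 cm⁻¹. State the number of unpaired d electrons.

0

Group 8 minus oxidation state +2 gives a d⁶ configuration for Fe²⁺.
Δ₀ > P, so pairing is preferred: the ground state is low-spin.
That gives t₂g⁶ eg⁰.
Unpaired electrons: 0.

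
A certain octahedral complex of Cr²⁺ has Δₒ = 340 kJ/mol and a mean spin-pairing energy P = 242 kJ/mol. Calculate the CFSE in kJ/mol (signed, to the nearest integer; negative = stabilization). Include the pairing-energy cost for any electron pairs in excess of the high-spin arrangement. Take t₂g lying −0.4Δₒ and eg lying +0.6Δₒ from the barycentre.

Group 6 minus oxidation state +2 gives a d⁴ configuration for Cr²⁺.
With Δₒ > P the complex is low-spin.
That gives t₂g⁴ eg⁰.
Orbital CFSE = -1.6Δₒ = -1.6 × 340 = -544 kJ/mol.
Excess pairs vs high-spin: 1 − 0 = 1; pairing cost = +242 kJ/mol.
Net CFSE = -544 + 242 = -302 kJ/mol.

-302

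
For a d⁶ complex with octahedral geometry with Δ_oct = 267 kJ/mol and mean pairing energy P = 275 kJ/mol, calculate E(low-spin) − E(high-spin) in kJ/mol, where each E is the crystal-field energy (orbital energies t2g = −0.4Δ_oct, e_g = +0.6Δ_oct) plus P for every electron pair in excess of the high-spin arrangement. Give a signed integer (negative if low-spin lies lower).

In the high-spin limit (t2g^4 e_g^2) the orbital term is -0.4Δ_oct = -107 kJ/mol, with no excess pairing.
Low-spin t2g^6 e_g^0 gives -2.4Δ_oct = -641 kJ/mol, but forming 2 extra pairs costs 2P = 550 kJ/mol, so E(LS) = -641 + 550 = -91 kJ/mol.
The difference is -91 − (-107) = 16 kJ/mol, so high-spin lies lower.

16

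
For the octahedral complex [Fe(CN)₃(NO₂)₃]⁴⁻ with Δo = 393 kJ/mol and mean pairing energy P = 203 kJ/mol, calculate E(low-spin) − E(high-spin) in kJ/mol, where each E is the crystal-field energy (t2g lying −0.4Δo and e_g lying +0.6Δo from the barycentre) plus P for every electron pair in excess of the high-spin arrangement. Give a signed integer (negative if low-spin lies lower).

-380

Ligand charges: 3×(-1) from CN⁻ and 3×(-1) from NO₂⁻ sum to -6; with overall charge -4, Fe is +2.
Fe²⁺: group 8, so d-count = 8 − 2 = 6.
In the high-spin limit (t2g^4 e_g^2) the orbital term is -0.4Δo = -157 kJ/mol, with no excess pairing.
Low-spin: t2g^6 e_g^0, orbital CFSE = -2.4Δo = -943 kJ/mol; plus 2 excess pairs × P = +406 kJ/mol; total -537 kJ/mol.
The difference is -537 − (-157) = -380 kJ/mol, so low-spin lies lower.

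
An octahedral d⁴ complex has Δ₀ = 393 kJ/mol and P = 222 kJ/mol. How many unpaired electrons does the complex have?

With Δ₀ > P the complex is low-spin.
Filling d⁴ accordingly: t₂g⁴ eg⁰.
Unpaired electrons: 2.

2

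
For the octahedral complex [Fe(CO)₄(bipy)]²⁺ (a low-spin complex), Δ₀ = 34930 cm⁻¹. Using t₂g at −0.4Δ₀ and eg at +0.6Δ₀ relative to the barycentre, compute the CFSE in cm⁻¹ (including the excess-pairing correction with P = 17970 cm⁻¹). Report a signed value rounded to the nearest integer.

Ligand charges: 4×(+0) from CO and 1×(+0) from bipy sum to +0; with overall charge +2, Fe is +2.
Fe sits in group 8; removing 2 electrons leaves Fe²⁺ with 8 − 2 = 6 d electrons.
The d⁶ electrons fill as t₂g⁶ eg⁰.
Orbital CFSE = 6(-0.4) + 0(0.6) = -2.4Δ₀ = -2.4 × 34930 = -83832 cm⁻¹.
Pairing penalty: 3 pairs vs 1 in the high-spin reference → 2 extra × P = 35940 cm⁻¹.
Overall CFSE = -83832 + 35940 = -47892 cm⁻¹.

-47892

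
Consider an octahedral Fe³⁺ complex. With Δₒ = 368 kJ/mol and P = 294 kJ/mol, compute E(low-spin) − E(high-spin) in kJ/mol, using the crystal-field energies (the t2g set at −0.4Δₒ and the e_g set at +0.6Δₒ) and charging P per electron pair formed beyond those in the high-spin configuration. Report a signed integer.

Fe³⁺: group 8, so d-count = 8 − 3 = 5.
High-spin: t2g^3 e_g^2, CFSE = 0.0Δₒ = 0 kJ/mol.
For low-spin the configuration is t2g^5 e_g^0: orbital energy -2.0 × 368 = -736 kJ/mol, and 2 additional pairs relative to high-spin add 588 kJ/mol, giving -148 kJ/mol.
The difference is -148 − (0) = -148 kJ/mol, so low-spin lies lower.

-148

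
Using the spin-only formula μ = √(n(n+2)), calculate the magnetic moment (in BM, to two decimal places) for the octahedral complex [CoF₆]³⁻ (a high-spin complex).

4.90 BM

Each F⁻ contributes -1; 6 × (-1) = -6. With overall charge -3, Co is in the +3 oxidation state.
Co sits in group 9; removing 3 electrons leaves Co³⁺ with 9 − 3 = 6 d electrons.
Configuration: t₂g⁴ eg² → 4 unpaired electrons.
μ(spin-only) = √[4(4+2)] = √24 ≈ 4.90 BM.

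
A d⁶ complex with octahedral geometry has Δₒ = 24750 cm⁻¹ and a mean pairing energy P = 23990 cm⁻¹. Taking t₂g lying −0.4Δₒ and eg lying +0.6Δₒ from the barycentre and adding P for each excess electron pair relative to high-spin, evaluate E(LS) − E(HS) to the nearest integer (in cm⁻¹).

High-spin d⁶ fills as t₂g⁴ eg² with CFSE 4(−0.4) + 2(+0.6) = -0.4Δₒ = -9900 cm⁻¹.
Low-spin: t₂g⁶ eg⁰, orbital CFSE = -2.4Δₒ = -59400 cm⁻¹; plus 2 excess pairs × P = +47980 cm⁻¹; total -11420 cm⁻¹.
Thus E(LS) − E(HS) = -1520 cm⁻¹.

-1520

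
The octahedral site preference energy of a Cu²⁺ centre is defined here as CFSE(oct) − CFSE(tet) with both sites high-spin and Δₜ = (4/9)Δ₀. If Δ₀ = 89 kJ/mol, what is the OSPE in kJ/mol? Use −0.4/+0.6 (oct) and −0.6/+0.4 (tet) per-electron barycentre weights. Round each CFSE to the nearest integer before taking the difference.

-37

Cu is in group 11, so Cu²⁺ is d⁹ (11 − 2 = 9).
Octahedral (high-spin): t2g^6 e_g^3, CFSE = 6(−0.4) + 3(+0.6) = -0.6Δ₀ = -0.6 × 89 = -53 kJ/mol.
In a tetrahedral site the filling is e^4 t2^5: CFSE(tet) = -0.4Δₜ = -0.4 × (4/9)(89) = -16 kJ/mol.
Subtracting, OSPE = -53 − (-16) = -37 kJ/mol.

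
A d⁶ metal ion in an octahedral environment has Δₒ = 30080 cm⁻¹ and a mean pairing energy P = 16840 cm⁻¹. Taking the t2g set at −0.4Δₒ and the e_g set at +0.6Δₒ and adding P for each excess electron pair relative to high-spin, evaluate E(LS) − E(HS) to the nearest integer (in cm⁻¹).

High-spin: t2g^4 e_g^2, CFSE = -0.4Δₒ = -12032 cm⁻¹.
Low-spin t2g^6 e_g^0 gives -2.4Δₒ = -72192 cm⁻¹, but forming 2 extra pairs costs 2P = 33680 cm⁻¹, so E(LS) = -72192 + 33680 = -38512 cm⁻¹.
Thus E(LS) − E(HS) = -26480 cm⁻¹.

-26480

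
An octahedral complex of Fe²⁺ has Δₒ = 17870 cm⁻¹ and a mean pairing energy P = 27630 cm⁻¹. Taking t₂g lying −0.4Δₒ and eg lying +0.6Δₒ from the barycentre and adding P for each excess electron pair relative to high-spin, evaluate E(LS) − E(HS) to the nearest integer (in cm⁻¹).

Group 8 minus oxidation state +2 gives a d⁶ configuration for Fe²⁺.
High-spin d⁶ fills as t₂g⁴ eg² with CFSE 4(−0.4) + 2(+0.6) = -0.4Δₒ = -7148 cm⁻¹.
Low-spin: t₂g⁶ eg⁰, orbital CFSE = -2.4Δₒ = -42888 cm⁻¹; plus 2 excess pairs × P = +55260 cm⁻¹; total 12372 cm⁻¹.
E(LS) − E(HS) = 12372 − (-7148) = 19520 cm⁻¹.

19520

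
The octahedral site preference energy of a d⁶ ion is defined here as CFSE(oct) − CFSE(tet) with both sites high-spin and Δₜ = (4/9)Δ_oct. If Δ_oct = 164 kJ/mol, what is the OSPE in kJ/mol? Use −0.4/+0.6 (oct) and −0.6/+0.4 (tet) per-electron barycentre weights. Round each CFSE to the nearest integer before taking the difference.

Octahedral high-spin t₂g⁴ eg²: CFSE = -0.4 × 164 = -66 kJ/mol.
Tetrahedral e³ t₂³ gives -0.6Δₜ = -0.6 × (4/9) × 164 = -44 kJ/mol.
OSPE = CFSE(oct) − CFSE(tet) = -66 − (-44) = -22 kJ/mol.

-22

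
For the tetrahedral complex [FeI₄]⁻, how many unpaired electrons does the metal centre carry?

5

Each I⁻ contributes -1; 4 × (-1) = -4. With overall charge -1, Fe is in the +3 oxidation state.
Fe³⁺: group 8, so d-count = 8 − 3 = 5.
With tetrahedral geometry the complex is necessarily high-spin.
Configuration: e^2 t2^3, giving 5 unpaired electrons.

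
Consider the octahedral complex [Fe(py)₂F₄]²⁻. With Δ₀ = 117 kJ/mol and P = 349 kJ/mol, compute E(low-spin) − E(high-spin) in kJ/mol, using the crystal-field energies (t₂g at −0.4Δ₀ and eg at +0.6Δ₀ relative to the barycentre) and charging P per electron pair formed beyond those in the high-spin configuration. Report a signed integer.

464

Ligand charges: 2×(+0) from py and 4×(-1) from F⁻ sum to -4; with overall charge -2, Fe is +2.
Fe²⁺: group 8, so d-count = 8 − 2 = 6.
In the high-spin limit (t₂g⁴ eg²) the orbital term is -0.4Δ₀ = -47 kJ/mol, with no excess pairing.
For low-spin the configuration is t₂g⁶ eg⁰: orbital energy -2.4 × 117 = -281 kJ/mol, and 2 additional pairs relative to high-spin add 698 kJ/mol, giving 417 kJ/mol.
The difference is 417 − (-47) = 464 kJ/mol, so high-spin lies lower.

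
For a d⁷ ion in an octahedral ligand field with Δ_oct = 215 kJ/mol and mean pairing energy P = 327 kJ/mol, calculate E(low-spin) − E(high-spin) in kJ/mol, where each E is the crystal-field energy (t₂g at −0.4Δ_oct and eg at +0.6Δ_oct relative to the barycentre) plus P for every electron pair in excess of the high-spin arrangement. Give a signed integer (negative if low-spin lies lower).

High-spin d⁷ fills as t₂g⁵ eg² with CFSE 5(−0.4) + 2(+0.6) = -0.8Δ_oct = -172 kJ/mol.
Low-spin: t₂g⁶ eg¹, orbital CFSE = -1.8Δ_oct = -387 kJ/mol; plus 1 excess pair × P = +327 kJ/mol; total -60 kJ/mol.
E(LS) − E(HS) = -60 − (-172) = 112 kJ/mol.

112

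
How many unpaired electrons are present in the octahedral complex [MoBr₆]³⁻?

Each Br⁻ contributes -1; 6 × (-1) = -6. With overall charge -3, Mo is in the +3 oxidation state.
Mo sits in group 6; removing 3 electrons leaves Mo³⁺ with 6 − 3 = 3 d electrons.
Configuration: t2g^3 e_g^0, giving 3 unpaired electrons.

3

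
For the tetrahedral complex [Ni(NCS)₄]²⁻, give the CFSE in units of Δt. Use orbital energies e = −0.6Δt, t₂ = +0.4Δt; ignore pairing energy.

-0.8 Δt

Each NCS⁻ contributes -1; 4 × (-1) = -4. With overall charge -2, Ni is in the +2 oxidation state.
Group 10 minus oxidation state +2 gives a d⁸ configuration for Ni²⁺.
With tetrahedral geometry the complex is necessarily high-spin.
Configuration: e⁴ t₂⁴.
CFSE = 4(-0.6Δt) + 4(0.4Δt) = -2.4Δt + 1.6Δt = -0.8Δt.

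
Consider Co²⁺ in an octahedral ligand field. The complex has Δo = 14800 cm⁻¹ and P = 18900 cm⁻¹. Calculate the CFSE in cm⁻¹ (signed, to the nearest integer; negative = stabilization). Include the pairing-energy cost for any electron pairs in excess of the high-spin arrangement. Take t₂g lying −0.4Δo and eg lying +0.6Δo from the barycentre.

-11840

Co sits in group 9; removing 2 electrons leaves Co²⁺ with 9 − 2 = 7 d electrons.
Here Δo < P (14800 < 18900), so the high-spin state is favoured.
Filling d⁷ accordingly: t₂g⁵ eg².
Orbital CFSE = -0.8Δo = -0.8 × 14800 = -11840 cm⁻¹.
High-spin has no excess pairs, so no pairing correction applies.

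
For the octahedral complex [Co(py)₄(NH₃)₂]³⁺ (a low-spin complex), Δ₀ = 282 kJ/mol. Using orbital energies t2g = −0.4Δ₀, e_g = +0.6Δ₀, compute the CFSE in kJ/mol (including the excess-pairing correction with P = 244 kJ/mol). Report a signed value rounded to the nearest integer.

Ligand charges: 4×(+0) from py and 2×(+0) from NH₃ sum to +0; with overall charge +3, Co is +3.
Co is in group 9, so Co³⁺ is d⁶ (9 − 3 = 6).
Configuration: t2g^6 e_g^0.
CFSE(orbital) = 6×(-0.4Δ₀) + 0×(0.6Δ₀) = -2.4Δ₀; with Δ₀ = 282 kJ/mol that is -677 kJ/mol.
Pairing penalty: 3 pairs vs 1 in the high-spin reference → 2 extra × P = 488 kJ/mol.
Overall CFSE = -677 + 488 = -189 kJ/mol.

-189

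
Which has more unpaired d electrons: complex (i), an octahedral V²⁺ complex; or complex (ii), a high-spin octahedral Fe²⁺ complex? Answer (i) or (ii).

(i): V²⁺: group 5, so d-count = 5 − 2 = 3; For octahedral d³ the high- and low-spin configurations coincide; t₂g³ eg⁰ → 3 unpaired.
(ii): Fe is in group 8, so Fe²⁺ is d⁶ (8 − 2 = 6); t₂g⁴ eg² → 4 unpaired.
So (ii) has more unpaired electrons.

(ii)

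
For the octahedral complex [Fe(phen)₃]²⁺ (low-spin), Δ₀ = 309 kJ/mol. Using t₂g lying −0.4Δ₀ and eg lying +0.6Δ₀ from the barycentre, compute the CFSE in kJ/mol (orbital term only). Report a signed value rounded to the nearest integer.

phen is neutral, so the +2 overall charge sits on Fe: oxidation state +2.
Group 8 minus oxidation state +2 gives a d⁶ configuration for Fe²⁺.
Configuration: t₂g⁶ eg⁰.
The orbital stabilization is -2.4Δ₀ = -2.4 × 309 = -742 kJ/mol.

-742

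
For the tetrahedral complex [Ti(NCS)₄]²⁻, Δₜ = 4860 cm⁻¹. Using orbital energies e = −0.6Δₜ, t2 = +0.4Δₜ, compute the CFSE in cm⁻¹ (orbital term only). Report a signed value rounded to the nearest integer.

-5832

Each NCS⁻ contributes -1; 4 × (-1) = -4. With overall charge -2, Ti is in the +2 oxidation state.
Ti²⁺: group 4, so d-count = 4 − 2 = 2.
Tetrahedral fields are weak (Δₜ ≈ 4/9 Δₒ), so electrons fill high-spin.
Configuration: e^2 t2^0.
CFSE(orbital) = 2×(-0.6Δₜ) + 0×(0.4Δₜ) = -1.2Δₜ; with Δₜ = 4860 cm⁻¹ that is -5832 cm⁻¹.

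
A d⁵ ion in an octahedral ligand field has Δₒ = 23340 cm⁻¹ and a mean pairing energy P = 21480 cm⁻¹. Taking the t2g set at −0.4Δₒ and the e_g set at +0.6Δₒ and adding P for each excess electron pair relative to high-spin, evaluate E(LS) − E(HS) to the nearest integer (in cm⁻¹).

-3720

High-spin d⁵ fills as t2g^3 e_g^2 with CFSE 3(−0.4) + 2(+0.6) = 0.0Δₒ = 0 cm⁻¹.
Low-spin t2g^5 e_g^0 gives -2.0Δₒ = -46680 cm⁻¹, but forming 2 extra pairs costs 2P = 42960 cm⁻¹, so E(LS) = -46680 + 42960 = -3720 cm⁻¹.
Thus E(LS) − E(HS) = -3720 cm⁻¹.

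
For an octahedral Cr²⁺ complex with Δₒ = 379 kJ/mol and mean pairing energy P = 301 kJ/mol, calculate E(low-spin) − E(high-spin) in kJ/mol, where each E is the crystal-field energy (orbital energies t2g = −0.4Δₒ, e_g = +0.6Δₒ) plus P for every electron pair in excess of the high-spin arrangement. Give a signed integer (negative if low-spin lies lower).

Group 6 minus oxidation state +2 gives a d⁴ configuration for Cr²⁺.
High-spin d⁴ fills as t2g^3 e_g^1 with CFSE 3(−0.4) + 1(+0.6) = -0.6Δₒ = -227 kJ/mol.
Low-spin: t2g^4 e_g^0, orbital CFSE = -1.6Δₒ = -606 kJ/mol; plus 1 excess pair × P = +301 kJ/mol; total -305 kJ/mol.
Thus E(LS) − E(HS) = -78 kJ/mol.

-78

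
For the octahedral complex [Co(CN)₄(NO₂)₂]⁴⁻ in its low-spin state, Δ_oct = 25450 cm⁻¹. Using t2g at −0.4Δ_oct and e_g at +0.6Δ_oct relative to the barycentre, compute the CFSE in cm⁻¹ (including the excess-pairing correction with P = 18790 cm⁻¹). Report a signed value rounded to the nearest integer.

Ligand charges: 4×(-1) from CN⁻ and 2×(-1) from NO₂⁻ sum to -6; with overall charge -4, Co is +2.
Co²⁺: group 9, so d-count = 9 − 2 = 7.
The d⁷ electrons fill as t2g^6 e_g^1.
CFSE(orbital) = 6×(-0.4Δ_oct) + 1×(0.6Δ_oct) = -1.8Δ_oct; with Δ_oct = 25450 cm⁻¹ that is -45810 cm⁻¹.
High-spin d⁷ would be t2g^5 e_g^2 with 2 pairs; low-spin has 3, so 1 excess pair costs +1P = +18790 cm⁻¹.
Net CFSE = -45810 + 18790 = -27020 cm⁻¹.

-27020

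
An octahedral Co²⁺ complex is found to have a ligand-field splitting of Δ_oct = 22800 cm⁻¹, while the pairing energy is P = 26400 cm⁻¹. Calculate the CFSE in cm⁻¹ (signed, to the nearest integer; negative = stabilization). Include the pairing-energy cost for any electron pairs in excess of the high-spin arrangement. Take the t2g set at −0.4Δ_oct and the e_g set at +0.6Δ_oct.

-18240

Co²⁺: group 9, so d-count = 9 − 2 = 7.
Since Δ_oct = 22800 cm⁻¹ < P = 26400 cm⁻¹, the complex adopts the high-spin configuration.
Configuration: t2g^5 e_g^2.
Orbital CFSE = -0.8Δ_oct = -0.8 × 22800 = -18240 cm⁻¹.
High-spin has no excess pairs, so no pairing correction applies.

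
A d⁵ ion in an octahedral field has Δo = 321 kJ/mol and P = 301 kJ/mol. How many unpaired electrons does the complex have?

Since Δo = 321 kJ/mol > P = 301 kJ/mol, the complex adopts the low-spin configuration.
Filling d⁵ accordingly: t2g^5 e_g^0.
Unpaired electrons: 1.

1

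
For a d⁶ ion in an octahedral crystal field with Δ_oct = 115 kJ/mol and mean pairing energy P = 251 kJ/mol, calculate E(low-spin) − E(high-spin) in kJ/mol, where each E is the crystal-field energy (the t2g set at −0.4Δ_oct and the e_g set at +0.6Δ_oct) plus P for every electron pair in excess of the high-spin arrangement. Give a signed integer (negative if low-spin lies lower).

272

High-spin: t2g^4 e_g^2, CFSE = -0.4Δ_oct = -46 kJ/mol.
For low-spin the configuration is t2g^6 e_g^0: orbital energy -2.4 × 115 = -276 kJ/mol, and 2 additional pairs relative to high-spin add 502 kJ/mol, giving 226 kJ/mol.
Thus E(LS) − E(HS) = 272 kJ/mol.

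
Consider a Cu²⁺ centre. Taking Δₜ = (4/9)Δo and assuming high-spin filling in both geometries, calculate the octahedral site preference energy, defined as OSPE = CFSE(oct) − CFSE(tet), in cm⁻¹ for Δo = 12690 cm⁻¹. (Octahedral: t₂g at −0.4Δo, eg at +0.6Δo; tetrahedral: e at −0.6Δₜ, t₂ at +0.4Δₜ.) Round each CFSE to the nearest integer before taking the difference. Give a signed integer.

-5358

Cu is in group 11, so Cu²⁺ is d⁹ (11 − 2 = 9).
Octahedral high-spin t2g^6 e_g^3: CFSE = -0.6 × 12690 = -7614 cm⁻¹.
Tetrahedral e^4 t2^5 gives -0.4Δₜ = -0.4 × (4/9) × 12690 = -2256 cm⁻¹.
Subtracting, OSPE = -7614 − (-2256) = -5358 cm⁻¹.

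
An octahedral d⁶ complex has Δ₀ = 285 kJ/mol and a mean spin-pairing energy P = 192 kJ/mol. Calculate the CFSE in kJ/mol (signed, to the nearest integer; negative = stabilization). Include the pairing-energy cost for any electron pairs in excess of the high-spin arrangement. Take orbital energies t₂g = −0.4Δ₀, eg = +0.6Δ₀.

-300

Δ₀ > P, so pairing is preferred: the ground state is low-spin.
Filling d⁶ accordingly: t₂g⁶ eg⁰.
Orbital CFSE = -2.4Δ₀ = -2.4 × 285 = -684 kJ/mol.
Excess pairs vs high-spin: 3 − 1 = 2; pairing cost = +384 kJ/mol.
Net CFSE = -684 + 384 = -300 kJ/mol.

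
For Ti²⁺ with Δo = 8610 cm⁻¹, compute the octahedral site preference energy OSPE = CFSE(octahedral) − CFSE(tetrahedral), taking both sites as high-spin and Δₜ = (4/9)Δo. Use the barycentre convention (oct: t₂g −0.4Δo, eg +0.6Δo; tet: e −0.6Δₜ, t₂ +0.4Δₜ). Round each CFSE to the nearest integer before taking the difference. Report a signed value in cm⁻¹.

-2296

Group 4 minus oxidation state +2 gives a d² configuration for Ti²⁺.
Octahedral high-spin t2g^2 e_g^0: CFSE = -0.8 × 8610 = -6888 cm⁻¹.
Tetrahedral: e^2 t2^0, CFSE = 2(−0.6) + 0(+0.4) = -1.2Δₜ = -1.2 × (4/9) × 8610 = -4592 cm⁻¹.
OSPE = CFSE(oct) − CFSE(tet) = -6888 − (-4592) = -2296 cm⁻¹.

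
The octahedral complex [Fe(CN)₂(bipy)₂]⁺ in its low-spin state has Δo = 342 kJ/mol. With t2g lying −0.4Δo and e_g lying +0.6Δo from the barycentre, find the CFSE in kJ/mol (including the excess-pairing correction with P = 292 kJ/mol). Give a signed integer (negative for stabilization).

-100

Ligand charges: 2×(-1) from CN⁻ and 2×(+0) from bipy sum to -2; with overall charge +1, Fe is +3.
Group 8 minus oxidation state +3 gives a d⁵ configuration for Fe³⁺.
Configuration: t2g^5 e_g^0.
CFSE(orbital) = 5×(-0.4Δo) + 0×(0.6Δo) = -2.0Δo; with Δo = 342 kJ/mol that is -684 kJ/mol.
High-spin d⁵ would be t2g^3 e_g^2 with 0 pairs; low-spin has 2, so 2 excess pairs cost +2P = +584 kJ/mol.
Overall CFSE = -684 + 584 = -100 kJ/mol.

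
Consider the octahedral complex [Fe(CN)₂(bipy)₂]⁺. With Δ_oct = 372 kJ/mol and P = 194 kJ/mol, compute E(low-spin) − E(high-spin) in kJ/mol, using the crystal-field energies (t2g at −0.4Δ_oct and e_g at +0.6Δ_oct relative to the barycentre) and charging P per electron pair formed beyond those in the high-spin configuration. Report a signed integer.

Ligand charges: 2×(-1) from CN⁻ and 2×(+0) from bipy sum to -2; with overall charge +1, Fe is +3.
Fe is in group 8, so Fe³⁺ is d⁵ (8 − 3 = 5).
High-spin: t2g^3 e_g^2, CFSE = 0.0Δ_oct = 0 kJ/mol.
Low-spin t2g^5 e_g^0 gives -2.0Δ_oct = -744 kJ/mol, but forming 2 extra pairs costs 2P = 388 kJ/mol, so E(LS) = -744 + 388 = -356 kJ/mol.
E(LS) − E(HS) = -356 − (0) = -356 kJ/mol.

-356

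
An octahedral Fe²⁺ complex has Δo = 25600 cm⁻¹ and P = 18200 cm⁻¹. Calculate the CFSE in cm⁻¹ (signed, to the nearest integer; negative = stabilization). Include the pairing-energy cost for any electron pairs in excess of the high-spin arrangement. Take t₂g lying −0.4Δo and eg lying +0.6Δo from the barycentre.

Fe sits in group 8; removing 2 electrons leaves Fe²⁺ with 8 − 2 = 6 d electrons.
Here Δo > P (25600 > 18200), so the low-spin state is favoured.
That gives t₂g⁶ eg⁰.
Orbital CFSE = -2.4Δo = -2.4 × 25600 = -61440 cm⁻¹.
Excess pairs vs high-spin: 3 − 1 = 2; pairing cost = +36400 cm⁻¹.
Net CFSE = -61440 + 36400 = -25040 cm⁻¹.

-25040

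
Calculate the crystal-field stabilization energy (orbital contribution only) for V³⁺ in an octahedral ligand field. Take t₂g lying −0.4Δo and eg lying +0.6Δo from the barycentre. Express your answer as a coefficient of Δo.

-0.8 Δo

V sits in group 5; removing 3 electrons leaves V³⁺ with 5 − 3 = 2 d electrons.
For octahedral d² the high- and low-spin configurations coincide.
Configuration: t₂g² eg⁰.
CFSE = 2(-0.4Δo) + 0(0.6Δo) = -0.8Δo + 0.0Δo = -0.8Δo.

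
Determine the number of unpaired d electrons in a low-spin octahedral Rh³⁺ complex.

Rh³⁺: group 9, so d-count = 9 − 3 = 6.
Configuration: t2g^6 e_g^0, giving 0 unpaired electrons.

0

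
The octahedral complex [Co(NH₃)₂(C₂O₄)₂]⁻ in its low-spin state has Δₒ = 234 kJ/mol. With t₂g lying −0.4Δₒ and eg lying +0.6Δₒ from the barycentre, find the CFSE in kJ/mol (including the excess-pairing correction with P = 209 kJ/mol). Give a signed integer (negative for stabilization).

Ligand charges: 2×(+0) from NH₃ and 2×(-2) from C₂O₄²⁻ sum to -4; with overall charge -1, Co is +3.
Co is in group 9, so Co³⁺ is d⁶ (9 − 3 = 6).
Electron filling gives t₂g⁶ eg⁰.
CFSE(orbital) = 6×(-0.4Δₒ) + 0×(0.6Δₒ) = -2.4Δₒ; with Δₒ = 234 kJ/mol that is -562 kJ/mol.
Pairing penalty: 3 pairs vs 1 in the high-spin reference → 2 extra × P = 418 kJ/mol.
Net CFSE = -562 + 418 = -144 kJ/mol.

-144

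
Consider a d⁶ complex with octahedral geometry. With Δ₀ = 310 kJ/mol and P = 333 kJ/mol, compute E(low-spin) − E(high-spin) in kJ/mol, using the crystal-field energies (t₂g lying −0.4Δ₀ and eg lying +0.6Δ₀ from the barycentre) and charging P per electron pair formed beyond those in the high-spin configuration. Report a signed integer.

46

High-spin: t₂g⁴ eg², CFSE = -0.4Δ₀ = -124 kJ/mol.
Low-spin: t₂g⁶ eg⁰, orbital CFSE = -2.4Δ₀ = -744 kJ/mol; plus 2 excess pairs × P = +666 kJ/mol; total -78 kJ/mol.
E(LS) − E(HS) = -78 − (-124) = 46 kJ/mol.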